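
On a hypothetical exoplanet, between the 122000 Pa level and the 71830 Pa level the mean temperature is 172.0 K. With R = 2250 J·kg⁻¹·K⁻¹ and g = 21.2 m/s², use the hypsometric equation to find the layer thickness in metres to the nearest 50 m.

Hypsometric equation: Δz = (R T̄/g) ln(P₁/P₂).
R T̄/g = 2250 × 172.0 / 21.2 = 18255 m.
ln(122000/71830) = ln(1.6985) = 0.52975.
Δz = 18255 × 0.52975 = 9670.6 m.

Δz ≈ 9650 m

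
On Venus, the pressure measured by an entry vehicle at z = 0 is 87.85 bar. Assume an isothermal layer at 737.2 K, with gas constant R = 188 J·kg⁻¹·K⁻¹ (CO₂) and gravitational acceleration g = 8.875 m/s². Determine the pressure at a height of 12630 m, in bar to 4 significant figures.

P ≈ 39.13 bar

Scale height: H = RT/g = 188 × 737.2 / 8.875 = 15616 m.
Barometric formula: P = P₀ exp(−z/H).
z/H = 12630/15616 = 0.80879; exp(−0.80879) = 0.44540.
P = 87.85 × 0.44540 = 39.128 bar.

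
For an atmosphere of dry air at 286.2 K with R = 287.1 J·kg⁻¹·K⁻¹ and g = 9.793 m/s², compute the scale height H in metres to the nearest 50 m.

H ≈ 8400 m

The scale height of an isothermal atmosphere is H = RT/g.
H = 287.1 × 286.2 / 9.793 = 82168/9.793 = 8390.5 m.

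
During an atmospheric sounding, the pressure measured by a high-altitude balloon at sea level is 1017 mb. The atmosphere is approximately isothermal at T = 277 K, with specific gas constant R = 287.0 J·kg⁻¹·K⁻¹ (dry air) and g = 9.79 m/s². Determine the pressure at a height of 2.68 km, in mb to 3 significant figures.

Scale height: H = RT/g = 287.0 × 277 / 9.79 = 8120.4 m.
Barometric formula: P = P₀ exp(−z/H).
z/H = 2680.0/8120.4 = 0.33003; exp(−0.33003) = 0.71890.
P = 1017 × 0.71890 = 731.12 mb.

P ≈ 731 mb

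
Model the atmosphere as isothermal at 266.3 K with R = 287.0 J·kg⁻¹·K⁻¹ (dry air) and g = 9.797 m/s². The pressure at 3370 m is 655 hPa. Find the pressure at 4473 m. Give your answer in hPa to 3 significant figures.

Scale height: H = RT/g = 287.0 × 266.3 / 9.797 = 7801.2 m.
Between two levels, P₂ = P₁ exp(−Δz/H) with Δz = z₂ − z₁.
Δz = 4473.0 − 3370.0 = 1103.0 m; Δz/H = 1103.0/7801.2 = 0.14139.
P₂ = 655 × exp(−0.14139) = 655 × 0.86815 = 568.64 hPa.

P ≈ 569 hPa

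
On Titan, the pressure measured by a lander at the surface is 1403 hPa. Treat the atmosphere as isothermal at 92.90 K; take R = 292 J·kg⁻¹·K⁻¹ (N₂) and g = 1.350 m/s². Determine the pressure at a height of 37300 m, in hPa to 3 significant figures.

P ≈ 219 hPa

Scale height: H = RT/g = 292 × 92.90 / 1.350 = 20094 m.
Barometric formula: P = P₀ exp(−z/H).
z/H = 37300/20094 = 1.8563; exp(−1.8563) = 0.15625.
P = 1403 × 0.15625 = 219.22 hPa.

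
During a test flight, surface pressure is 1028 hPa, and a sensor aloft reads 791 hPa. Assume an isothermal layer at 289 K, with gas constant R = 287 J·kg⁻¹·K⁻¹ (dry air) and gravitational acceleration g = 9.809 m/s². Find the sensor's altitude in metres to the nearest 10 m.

z ≈ 2220 m

Scale height: H = RT/g = 287 × 289 / 9.809 = 8455.8 m.
Invert the barometric formula: z = H ln(P₀/P).
P₀/P = 1028/791 = 1.2996; ln(1.2996) = 0.26206.
z = 8455.8 × 0.26206 = 2215.9 m.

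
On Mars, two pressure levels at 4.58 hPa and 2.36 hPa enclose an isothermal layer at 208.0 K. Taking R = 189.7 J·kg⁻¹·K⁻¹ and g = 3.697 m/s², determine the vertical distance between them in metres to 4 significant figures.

Δz ≈ 7077 m

Hypsometric equation: Δz = (R T̄/g) ln(P₁/P₂).
R T̄/g = 189.7 × 208.0 / 3.697 = 10673 m.
ln(4.58/2.36) = ln(1.9407) = 0.66305.
Δz = 10673 × 0.66305 = 7076.7 m.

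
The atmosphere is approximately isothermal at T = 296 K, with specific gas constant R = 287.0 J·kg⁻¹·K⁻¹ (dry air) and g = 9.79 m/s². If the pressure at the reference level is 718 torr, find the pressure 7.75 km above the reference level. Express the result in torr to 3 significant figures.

P ≈ 294 torr

Scale height: H = RT/g = 287.0 × 296 / 9.79 = 8677.4 m.
Barometric formula: P = P₀ exp(−z/H).
z/H = 7750.0/8677.4 = 0.89312; exp(−0.89312) = 0.40938.
P = 718 × 0.40938 = 293.93 torr.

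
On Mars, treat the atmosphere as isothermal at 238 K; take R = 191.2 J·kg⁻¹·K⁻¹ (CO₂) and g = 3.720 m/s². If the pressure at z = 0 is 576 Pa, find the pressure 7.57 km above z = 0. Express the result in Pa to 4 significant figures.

P ≈ 310.2 Pa

Scale height: H = RT/g = 191.2 × 238 / 3.720 = 12233 m.
Barometric formula: P = P₀ exp(−z/H).
z/H = 7570.0/12233 = 0.61882; exp(−0.61882) = 0.53858.
P = 576 × 0.53858 = 310.22 Pa.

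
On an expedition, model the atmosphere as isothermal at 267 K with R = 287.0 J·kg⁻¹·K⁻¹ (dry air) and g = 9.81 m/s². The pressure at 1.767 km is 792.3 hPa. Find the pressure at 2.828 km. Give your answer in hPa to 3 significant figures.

Scale height: H = RT/g = 287.0 × 267 / 9.81 = 7811.3 m.
Between two levels, P₂ = P₁ exp(−Δz/H) with Δz = z₂ − z₁.
Δz = 2828.0 − 1767.0 = 1061.0 m; Δz/H = 1061.0/7811.3 = 0.13583.
P₂ = 792.3 × exp(−0.13583) = 792.3 × 0.87299 = 691.67 hPa.

P ≈ 692 hPa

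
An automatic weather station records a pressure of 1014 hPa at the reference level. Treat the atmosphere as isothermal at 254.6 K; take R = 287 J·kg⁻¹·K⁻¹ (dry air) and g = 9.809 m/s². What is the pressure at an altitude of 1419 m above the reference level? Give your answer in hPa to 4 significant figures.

Scale height: H = RT/g = 287 × 254.6 / 9.809 = 7449.3 m.
Barometric formula: P = P₀ exp(−z/H).
z/H = 1419.0/7449.3 = 0.19049; exp(−0.19049) = 0.82655.
P = 1014 × 0.82655 = 838.12 hPa.

P ≈ 838.1 hPa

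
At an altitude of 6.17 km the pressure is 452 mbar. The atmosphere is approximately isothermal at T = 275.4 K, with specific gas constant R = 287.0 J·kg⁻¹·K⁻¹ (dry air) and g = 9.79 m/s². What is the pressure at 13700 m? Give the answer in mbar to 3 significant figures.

P ≈ 178 mbar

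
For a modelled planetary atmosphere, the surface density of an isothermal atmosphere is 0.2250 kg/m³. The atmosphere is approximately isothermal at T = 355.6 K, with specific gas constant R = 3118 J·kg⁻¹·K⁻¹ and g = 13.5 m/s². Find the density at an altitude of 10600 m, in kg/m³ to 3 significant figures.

ρ ≈ 0.198 kg/m³

Scale height: H = RT/g = 3118 × 355.6 / 13.5 = 82130 m.
In an isothermal atmosphere, density decays like pressure: ρ = ρ₀ exp(−z/H).
z/H = 10600/82130 = 0.12906; exp(−0.12906) = 0.87892.
ρ = 0.2250 × 0.87892 = 0.19776 kg/m³.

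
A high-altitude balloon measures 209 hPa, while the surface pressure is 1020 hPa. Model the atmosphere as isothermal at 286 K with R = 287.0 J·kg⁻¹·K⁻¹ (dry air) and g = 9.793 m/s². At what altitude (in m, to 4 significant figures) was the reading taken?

Scale height: H = RT/g = 287.0 × 286 / 9.793 = 8381.7 m.
Invert the barometric formula: z = H ln(P₀/P).
P₀/P = 1020/209 = 4.8804; ln(4.8804) = 1.5852.
z = 8381.7 × 1.5852 = 13287 m.

z ≈ 13290 m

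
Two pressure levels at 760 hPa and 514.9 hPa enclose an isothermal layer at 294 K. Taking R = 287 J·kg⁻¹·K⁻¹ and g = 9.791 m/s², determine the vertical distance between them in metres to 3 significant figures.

Δz ≈ 3360 m

Hypsometric equation: Δz = (R T̄/g) ln(P₁/P₂).
R T̄/g = 287 × 294 / 9.791 = 8617.9 m.
ln(760/514.9) = ln(1.4760) = 0.38934.
Δz = 8617.9 × 0.38934 = 3355.3 m.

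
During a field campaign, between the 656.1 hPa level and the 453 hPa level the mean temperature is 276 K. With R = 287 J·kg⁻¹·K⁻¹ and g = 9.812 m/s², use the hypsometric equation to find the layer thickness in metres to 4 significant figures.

Δz ≈ 2990 m

Hypsometric equation: Δz = (R T̄/g) ln(P₁/P₂).
R T̄/g = 287 × 276 / 9.812 = 8073.0 m.
ln(656.1/453) = ln(1.4483) = 0.37039.
Δz = 8073.0 × 0.37039 = 2990.2 m.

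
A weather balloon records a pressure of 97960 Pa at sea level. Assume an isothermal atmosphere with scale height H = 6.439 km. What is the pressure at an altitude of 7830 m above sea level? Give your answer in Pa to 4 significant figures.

P ≈ 29040 Pa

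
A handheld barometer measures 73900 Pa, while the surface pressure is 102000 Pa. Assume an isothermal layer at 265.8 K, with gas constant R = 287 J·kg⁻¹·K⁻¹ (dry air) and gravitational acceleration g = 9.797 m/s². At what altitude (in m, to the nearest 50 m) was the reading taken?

z ≈ 2500 m

Scale height: H = RT/g = 287 × 265.8 / 9.797 = 7786.5 m.
Invert the barometric formula: z = H ln(P₀/P).
P₀/P = 102000/73900 = 1.3802; ln(1.3802) = 0.32223.
z = 7786.5 × 0.32223 = 2509.0 m.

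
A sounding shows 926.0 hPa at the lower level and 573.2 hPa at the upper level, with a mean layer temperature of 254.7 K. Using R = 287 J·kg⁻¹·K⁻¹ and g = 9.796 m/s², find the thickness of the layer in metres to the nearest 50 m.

Hypsometric equation: Δz = (R T̄/g) ln(P₁/P₂).
R T̄/g = 287 × 254.7 / 9.796 = 7462.1 m.
ln(926.0/573.2) = ln(1.6155) = 0.47964.
Δz = 7462.1 × 0.47964 = 3579.1 m.

Δz ≈ 3600 m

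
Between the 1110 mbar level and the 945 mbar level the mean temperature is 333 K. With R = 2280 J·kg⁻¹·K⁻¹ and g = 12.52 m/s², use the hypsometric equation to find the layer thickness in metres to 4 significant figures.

Δz ≈ 9759 m

Hypsometric equation: Δz = (R T̄/g) ln(P₁/P₂).
R T̄/g = 2280 × 333 / 12.52 = 60642 m.
ln(1110/945) = ln(1.1746) = 0.16093.
Δz = 60642 × 0.16093 = 9759.1 m.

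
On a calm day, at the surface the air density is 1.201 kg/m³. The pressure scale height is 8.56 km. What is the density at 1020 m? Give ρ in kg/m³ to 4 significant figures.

In an isothermal atmosphere, density decays like pressure: ρ = ρ₀ exp(−z/H).
z/H = 1020.0/8560.0 = 0.11916; exp(−0.11916) = 0.88767.
ρ = 1.201 × 0.88767 = 1.0661 kg/m³.

ρ ≈ 1.066 kg/m³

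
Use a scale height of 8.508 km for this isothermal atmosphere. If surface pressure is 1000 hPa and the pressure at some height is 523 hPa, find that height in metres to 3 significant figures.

Invert the barometric formula: z = H ln(P₀/P).
P₀/P = 1000/523 = 1.9120; ln(1.9120) = 0.64815.
z = 8508.0 × 0.64815 = 5514.5 m.

z ≈ 5510 m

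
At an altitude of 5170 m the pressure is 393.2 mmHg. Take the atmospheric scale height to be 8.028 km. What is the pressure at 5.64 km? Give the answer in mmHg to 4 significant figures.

Between two levels, P₂ = P₁ exp(−Δz/H) with Δz = z₂ − z₁.
Δz = 5640.0 − 5170.0 = 470.00 m; Δz/H = 470.00/8028.0 = 0.058545.
P₂ = 393.2 × exp(−0.058545) = 393.2 × 0.94314 = 370.84 mmHg.

P ≈ 370.8 mmHg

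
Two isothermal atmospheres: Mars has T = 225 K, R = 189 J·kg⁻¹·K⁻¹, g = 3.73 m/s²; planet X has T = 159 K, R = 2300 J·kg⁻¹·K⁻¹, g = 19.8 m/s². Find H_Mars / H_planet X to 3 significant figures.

H = RT/g for each body.
H_Mars = 189 × 225 / 3.73 = 11401 m.
H_planet X = 2300 × 159 / 19.8 = 18470 m.
H_Mars/H_planet X = 11401/18470 = 0.61727.

H_Mars/H_planet X ≈ 0.617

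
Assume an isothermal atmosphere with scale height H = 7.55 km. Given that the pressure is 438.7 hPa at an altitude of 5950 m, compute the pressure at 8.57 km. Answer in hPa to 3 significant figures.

Between two levels, P₂ = P₁ exp(−Δz/H) with Δz = z₂ − z₁.
Δz = 8570.0 − 5950.0 = 2620.0 m; Δz/H = 2620.0/7550.0 = 0.34702.
P₂ = 438.7 × exp(−0.34702) = 438.7 × 0.70679 = 310.07 hPa.

P ≈ 310 hPa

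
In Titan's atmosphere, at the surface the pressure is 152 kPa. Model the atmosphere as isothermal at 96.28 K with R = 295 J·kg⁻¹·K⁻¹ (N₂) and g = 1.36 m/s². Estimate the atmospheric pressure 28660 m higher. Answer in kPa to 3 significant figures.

P ≈ 38.5 kPa

Scale height: H = RT/g = 295 × 96.28 / 1.36 = 20884 m.
Barometric formula: P = P₀ exp(−z/H).
z/H = 28660/20884 = 1.3723; exp(−1.3723) = 0.25352.
P = 152 × 0.25352 = 38.535 kPa.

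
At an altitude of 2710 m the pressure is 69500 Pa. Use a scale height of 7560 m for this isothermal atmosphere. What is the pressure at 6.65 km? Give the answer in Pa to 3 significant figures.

P ≈ 41300 Pa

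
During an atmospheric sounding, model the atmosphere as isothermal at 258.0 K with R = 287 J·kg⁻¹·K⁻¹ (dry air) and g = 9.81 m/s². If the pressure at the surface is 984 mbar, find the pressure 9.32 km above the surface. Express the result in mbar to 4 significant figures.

P ≈ 286.2 mbar

Scale height: H = RT/g = 287 × 258.0 / 9.81 = 7548.0 m.
Barometric formula: P = P₀ exp(−z/H).
z/H = 9320.0/7548.0 = 1.2348; exp(−1.2348) = 0.29089.
P = 984 × 0.29089 = 286.24 mbar.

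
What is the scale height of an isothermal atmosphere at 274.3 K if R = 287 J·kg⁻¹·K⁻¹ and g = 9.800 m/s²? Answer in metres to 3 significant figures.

H ≈ 8030 m

The scale height of an isothermal atmosphere is H = RT/g.
H = 287 × 274.3 / 9.800 = 78724/9.800 = 8033.1 m.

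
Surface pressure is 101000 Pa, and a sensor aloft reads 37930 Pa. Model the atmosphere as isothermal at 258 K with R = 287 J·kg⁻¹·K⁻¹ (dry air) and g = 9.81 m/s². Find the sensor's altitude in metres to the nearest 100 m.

z ≈ 7400 m

Scale height: H = RT/g = 287 × 258 / 9.81 = 7548.0 m.
Invert the barometric formula: z = H ln(P₀/P).
P₀/P = 101000/37930 = 2.6628; ln(2.6628) = 0.97938.
z = 7548.0 × 0.97938 = 7392.4 m.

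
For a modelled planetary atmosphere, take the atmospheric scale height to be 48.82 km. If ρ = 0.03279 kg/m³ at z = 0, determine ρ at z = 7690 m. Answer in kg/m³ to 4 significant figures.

ρ ≈ 0.02801 kg/m³

In an isothermal atmosphere, density decays like pressure: ρ = ρ₀ exp(−z/H).
z/H = 7690.0/48820 = 0.15752; exp(−0.15752) = 0.85426.
ρ = 0.03279 × 0.85426 = 0.028011 kg/m³.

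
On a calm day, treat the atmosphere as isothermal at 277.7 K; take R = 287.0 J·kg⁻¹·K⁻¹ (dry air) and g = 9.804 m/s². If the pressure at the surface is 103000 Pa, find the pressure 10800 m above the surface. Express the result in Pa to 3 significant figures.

P ≈ 27300 Pa

Scale height: H = RT/g = 287.0 × 277.7 / 9.804 = 8129.3 m.
Barometric formula: P = P₀ exp(−z/H).
z/H = 10800/8129.3 = 1.3285; exp(−1.3285) = 0.26487.
P = 103000 × 0.26487 = 27282 Pa.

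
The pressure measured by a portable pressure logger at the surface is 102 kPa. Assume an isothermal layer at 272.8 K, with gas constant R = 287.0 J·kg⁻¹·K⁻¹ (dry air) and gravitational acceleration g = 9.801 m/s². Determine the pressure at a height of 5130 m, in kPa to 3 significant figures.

Scale height: H = RT/g = 287.0 × 272.8 / 9.801 = 7988.3 m.
Barometric formula: P = P₀ exp(−z/H).
z/H = 5130.0/7988.3 = 0.64219; exp(−0.64219) = 0.52614.
P = 102 × 0.52614 = 53.666 kPa.

P ≈ 53.7 kPa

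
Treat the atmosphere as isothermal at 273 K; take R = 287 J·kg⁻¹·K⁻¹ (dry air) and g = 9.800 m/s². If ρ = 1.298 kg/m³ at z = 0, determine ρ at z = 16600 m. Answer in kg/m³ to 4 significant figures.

ρ ≈ 0.1628 kg/m³

Scale height: H = RT/g = 287 × 273 / 9.800 = 7995.0 m.
In an isothermal atmosphere, density decays like pressure: ρ = ρ₀ exp(−z/H).
z/H = 16600/7995.0 = 2.0763; exp(−2.0763) = 0.12539.
ρ = 1.298 × 0.12539 = 0.16276 kg/m³.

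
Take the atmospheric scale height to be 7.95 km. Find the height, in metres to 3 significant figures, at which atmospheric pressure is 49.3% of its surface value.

z ≈ 5620 m

Set P/P₀ = exp(−z/H) = 0.493, so z = −H ln(0.493).
−ln(0.493) = 0.70725; z = 7950.0 × 0.70725 = 5622.6 m.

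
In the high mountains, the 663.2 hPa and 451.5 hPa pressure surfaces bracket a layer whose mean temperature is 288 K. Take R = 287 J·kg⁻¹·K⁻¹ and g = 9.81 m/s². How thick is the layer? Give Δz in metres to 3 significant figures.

Hypsometric equation: Δz = (R T̄/g) ln(P₁/P₂).
R T̄/g = 287 × 288 / 9.81 = 8425.7 m.
ln(663.2/451.5) = ln(1.4689) = 0.38451.
Δz = 8425.7 × 0.38451 = 3239.8 m.

Δz ≈ 3240 m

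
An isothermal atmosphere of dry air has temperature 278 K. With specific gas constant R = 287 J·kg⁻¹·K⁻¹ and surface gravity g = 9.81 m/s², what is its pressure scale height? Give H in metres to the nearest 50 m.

The scale height of an isothermal atmosphere is H = RT/g.
H = 287 × 278 / 9.81 = 79786/9.81 = 8133.1 m.

H ≈ 8150 m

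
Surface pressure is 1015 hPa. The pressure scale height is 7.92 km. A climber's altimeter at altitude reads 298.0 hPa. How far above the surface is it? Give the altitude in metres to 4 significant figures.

z ≈ 9706 m

Invert the barometric formula: z = H ln(P₀/P).
P₀/P = 1015/298.0 = 3.4060; ln(3.4060) = 1.2255.
z = 7920.0 × 1.2255 = 9706.0 m.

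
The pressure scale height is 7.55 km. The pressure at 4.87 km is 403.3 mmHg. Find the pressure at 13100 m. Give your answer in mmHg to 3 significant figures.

P ≈ 136 mmHg

Between two levels, P₂ = P₁ exp(−Δz/H) with Δz = z₂ − z₁.
Δz = 13100 − 4870.0 = 8230.0 m; Δz/H = 8230.0/7550.0 = 1.0901.
P₂ = 403.3 × exp(−1.0901) = 403.3 × 0.33618 = 135.58 mmHg.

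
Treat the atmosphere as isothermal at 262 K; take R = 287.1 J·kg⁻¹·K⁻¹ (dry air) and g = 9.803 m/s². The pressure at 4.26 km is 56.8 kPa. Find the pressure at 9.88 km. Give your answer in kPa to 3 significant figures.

Scale height: H = RT/g = 287.1 × 262 / 9.803 = 7673.2 m.
Between two levels, P₂ = P₁ exp(−Δz/H) with Δz = z₂ − z₁.
Δz = 9880.0 − 4260.0 = 5620.0 m; Δz/H = 5620.0/7673.2 = 0.73242.
P₂ = 56.8 × exp(−0.73242) = 56.8 × 0.48074 = 27.306 kPa.

P ≈ 27.3 kPa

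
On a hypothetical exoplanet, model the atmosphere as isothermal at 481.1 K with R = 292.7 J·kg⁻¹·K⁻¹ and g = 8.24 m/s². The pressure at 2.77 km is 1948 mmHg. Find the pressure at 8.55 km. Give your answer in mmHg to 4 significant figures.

Scale height: H = RT/g = 292.7 × 481.1 / 8.24 = 17090 m.
Between two levels, P₂ = P₁ exp(−Δz/H) with Δz = z₂ − z₁.
Δz = 8550.0 − 2770.0 = 5780.0 m; Δz/H = 5780.0/17090 = 0.33821.
P₂ = 1948 × exp(−0.33821) = 1948 × 0.71305 = 1389.0 mmHg.

P ≈ 1389 mmHg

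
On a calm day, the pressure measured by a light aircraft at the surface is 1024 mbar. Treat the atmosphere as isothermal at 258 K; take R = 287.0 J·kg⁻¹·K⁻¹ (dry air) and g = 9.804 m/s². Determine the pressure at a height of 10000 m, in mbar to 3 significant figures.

P ≈ 272 mbar

Scale height: H = RT/g = 287.0 × 258 / 9.804 = 7552.6 m.
Barometric formula: P = P₀ exp(−z/H).
z/H = 10000/7552.6 = 1.3240; exp(−1.3240) = 0.26607.
P = 1024 × 0.26607 = 272.46 mbar.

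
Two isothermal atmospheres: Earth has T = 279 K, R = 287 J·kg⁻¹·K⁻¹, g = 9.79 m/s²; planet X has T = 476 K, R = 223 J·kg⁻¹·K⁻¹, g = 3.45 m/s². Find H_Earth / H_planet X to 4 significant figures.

H_Earth/H_planet X ≈ 0.2658

H = RT/g for each body.
H_Earth = 287 × 279 / 9.79 = 8179.1 m.
H_planet X = 223 × 476 / 3.45 = 30768 m.
H_Earth/H_planet X = 8179.1/30768 = 0.26583.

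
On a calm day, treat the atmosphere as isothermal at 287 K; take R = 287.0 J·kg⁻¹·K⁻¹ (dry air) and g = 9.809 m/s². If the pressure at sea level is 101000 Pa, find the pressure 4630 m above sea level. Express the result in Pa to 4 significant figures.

Scale height: H = RT/g = 287.0 × 287 / 9.809 = 8397.3 m.
Barometric formula: P = P₀ exp(−z/H).
z/H = 4630.0/8397.3 = 0.55137; exp(−0.55137) = 0.57616.
P = 101000 × 0.57616 = 58192 Pa.

P ≈ 58190 Pa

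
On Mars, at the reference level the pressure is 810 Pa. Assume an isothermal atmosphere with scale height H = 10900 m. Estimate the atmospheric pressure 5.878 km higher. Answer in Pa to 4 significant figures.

P ≈ 472.4 Pa

Barometric formula: P = P₀ exp(−z/H).
z/H = 5878.0/10900 = 0.53927; exp(−0.53927) = 0.58317.
P = 810 × 0.58317 = 472.37 Pa.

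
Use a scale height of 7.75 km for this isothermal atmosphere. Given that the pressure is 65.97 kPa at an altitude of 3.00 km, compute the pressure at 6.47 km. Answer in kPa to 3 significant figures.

P ≈ 42.2 kPa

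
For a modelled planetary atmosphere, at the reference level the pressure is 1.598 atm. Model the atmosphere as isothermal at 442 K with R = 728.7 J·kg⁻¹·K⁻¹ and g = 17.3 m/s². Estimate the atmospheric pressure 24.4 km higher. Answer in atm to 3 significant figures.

P ≈ 0.431 atm

Scale height: H = RT/g = 728.7 × 442 / 17.3 = 18618 m.
Barometric formula: P = P₀ exp(−z/H).
z/H = 24400/18618 = 1.3106; exp(−1.3106) = 0.26966.
P = 1.598 × 0.26966 = 0.43092 atm.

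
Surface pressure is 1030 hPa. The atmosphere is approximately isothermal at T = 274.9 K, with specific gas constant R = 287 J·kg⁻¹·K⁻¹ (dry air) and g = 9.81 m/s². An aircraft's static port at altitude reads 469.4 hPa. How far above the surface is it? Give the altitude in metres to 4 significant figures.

Scale height: H = RT/g = 287 × 274.9 / 9.81 = 8042.4 m.
Invert the barometric formula: z = H ln(P₀/P).
P₀/P = 1030/469.4 = 2.1943; ln(2.1943) = 0.78586.
z = 8042.4 × 0.78586 = 6320.2 m.

z ≈ 6320 m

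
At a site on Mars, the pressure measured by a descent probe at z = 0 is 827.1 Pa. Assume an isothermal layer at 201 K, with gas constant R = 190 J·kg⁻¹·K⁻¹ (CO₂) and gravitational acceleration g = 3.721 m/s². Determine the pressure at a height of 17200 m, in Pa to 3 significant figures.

P ≈ 155 Pa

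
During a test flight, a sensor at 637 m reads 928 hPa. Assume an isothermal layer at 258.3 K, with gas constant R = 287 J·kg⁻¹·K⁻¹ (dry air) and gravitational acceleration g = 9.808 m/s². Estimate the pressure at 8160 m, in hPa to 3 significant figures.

Scale height: H = RT/g = 287 × 258.3 / 9.808 = 7558.3 m.
Between two levels, P₂ = P₁ exp(−Δz/H) with Δz = z₂ − z₁.
Δz = 8160.0 − 637.00 = 7523.0 m; Δz/H = 7523.0/7558.3 = 0.99533.
P₂ = 928 × exp(−0.99533) = 928 × 0.36960 = 342.99 hPa.

P ≈ 343 hPa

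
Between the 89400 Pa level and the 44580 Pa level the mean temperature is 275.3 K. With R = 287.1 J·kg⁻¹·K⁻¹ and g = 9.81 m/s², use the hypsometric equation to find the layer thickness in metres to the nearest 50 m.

Hypsometric equation: Δz = (R T̄/g) ln(P₁/P₂).
R T̄/g = 287.1 × 275.3 / 9.81 = 8056.9 m.
ln(89400/44580) = ln(2.0054) = 0.69584.
Δz = 8056.9 × 0.69584 = 5606.3 m.

Δz ≈ 5600 m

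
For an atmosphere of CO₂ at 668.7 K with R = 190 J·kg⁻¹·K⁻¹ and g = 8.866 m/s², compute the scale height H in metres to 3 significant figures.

The scale height of an isothermal atmosphere is H = RT/g.
H = 190 × 668.7 / 8.866 = 127050/8.866 = 14330 m.

H ≈ 14300 m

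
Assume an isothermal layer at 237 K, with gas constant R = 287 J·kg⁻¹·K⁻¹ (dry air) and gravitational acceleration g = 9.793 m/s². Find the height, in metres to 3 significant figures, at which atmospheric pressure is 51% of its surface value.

Scale height: H = RT/g = 287 × 237 / 9.793 = 6945.7 m.
Set P/P₀ = exp(−z/H) = 0.51, so z = −H ln(0.51).
−ln(0.51) = 0.67334; z = 6945.7 × 0.67334 = 4676.8 m.

z ≈ 4680 m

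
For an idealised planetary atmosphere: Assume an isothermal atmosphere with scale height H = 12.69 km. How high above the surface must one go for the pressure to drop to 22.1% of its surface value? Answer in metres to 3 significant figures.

z ≈ 19200 m

Set P/P₀ = exp(−z/H) = 0.221, so z = −H ln(0.221).
−ln(0.221) = 1.5096; z = 12690 × 1.5096 = 19157 m.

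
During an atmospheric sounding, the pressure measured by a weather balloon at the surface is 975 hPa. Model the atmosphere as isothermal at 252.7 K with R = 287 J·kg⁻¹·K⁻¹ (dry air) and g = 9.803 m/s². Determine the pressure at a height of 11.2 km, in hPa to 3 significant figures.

Scale height: H = RT/g = 287 × 252.7 / 9.803 = 7398.2 m.
Barometric formula: P = P₀ exp(−z/H).
z/H = 11200/7398.2 = 1.5139; exp(−1.5139) = 0.22005.
P = 975 × 0.22005 = 214.55 hPa.

P ≈ 215 hPa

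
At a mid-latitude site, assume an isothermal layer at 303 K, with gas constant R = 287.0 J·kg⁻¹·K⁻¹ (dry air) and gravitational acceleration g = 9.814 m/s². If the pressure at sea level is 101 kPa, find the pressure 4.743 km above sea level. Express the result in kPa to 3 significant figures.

Scale height: H = RT/g = 287.0 × 303 / 9.814 = 8860.9 m.
Barometric formula: P = P₀ exp(−z/H).
z/H = 4743.0/8860.9 = 0.53527; exp(−0.53527) = 0.58551.
P = 101 × 0.58551 = 59.137 kPa.

P ≈ 59.1 kPa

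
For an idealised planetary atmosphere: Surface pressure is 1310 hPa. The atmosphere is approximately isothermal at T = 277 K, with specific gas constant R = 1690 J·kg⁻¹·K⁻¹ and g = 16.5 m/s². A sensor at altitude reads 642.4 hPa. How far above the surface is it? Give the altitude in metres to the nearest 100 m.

Scale height: H = RT/g = 1690 × 277 / 16.5 = 28372 m.
Invert the barometric formula: z = H ln(P₀/P).
P₀/P = 1310/642.4 = 2.0392; ln(2.0392) = 0.71256.
z = 28372 × 0.71256 = 20217 m.

z ≈ 20200 m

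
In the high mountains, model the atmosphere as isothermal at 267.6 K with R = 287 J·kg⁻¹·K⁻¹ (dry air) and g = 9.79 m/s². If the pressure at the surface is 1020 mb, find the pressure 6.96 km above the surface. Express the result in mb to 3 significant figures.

P ≈ 420 mb

Scale height: H = RT/g = 287 × 267.6 / 9.79 = 7844.9 m.
Barometric formula: P = P₀ exp(−z/H).
z/H = 6960.0/7844.9 = 0.88720; exp(−0.88720) = 0.41181.
P = 1020 × 0.41181 = 420.05 mb.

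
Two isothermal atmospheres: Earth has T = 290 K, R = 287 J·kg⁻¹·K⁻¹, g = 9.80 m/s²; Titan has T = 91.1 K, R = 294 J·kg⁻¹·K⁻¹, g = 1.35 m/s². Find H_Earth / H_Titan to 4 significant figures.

H = RT/g for each body.
H_Earth = 287 × 290 / 9.80 = 8492.9 m.
H_Titan = 294 × 91.1 / 1.35 = 19840 m.
H_Earth/H_Titan = 8492.9/19840 = 0.42807.

H_Earth/H_Titan ≈ 0.4281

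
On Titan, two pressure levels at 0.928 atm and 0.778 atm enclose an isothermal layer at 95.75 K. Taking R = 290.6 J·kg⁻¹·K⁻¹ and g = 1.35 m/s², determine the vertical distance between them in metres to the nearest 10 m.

Hypsometric equation: Δz = (R T̄/g) ln(P₁/P₂).
R T̄/g = 290.6 × 95.75 / 1.35 = 20611 m.
ln(0.928/0.778) = ln(1.1928) = 0.17630.
Δz = 20611 × 0.17630 = 3633.7 m.

Δz ≈ 3630 m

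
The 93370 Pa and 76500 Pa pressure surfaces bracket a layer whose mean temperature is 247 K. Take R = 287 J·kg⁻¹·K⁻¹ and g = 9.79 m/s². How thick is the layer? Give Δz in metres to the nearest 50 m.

Hypsometric equation: Δz = (R T̄/g) ln(P₁/P₂).
R T̄/g = 287 × 247 / 9.79 = 7241.0 m.
ln(93370/76500) = ln(1.2205) = 0.19926.
Δz = 7241.0 × 0.19926 = 1442.8 m.

Δz ≈ 1450 m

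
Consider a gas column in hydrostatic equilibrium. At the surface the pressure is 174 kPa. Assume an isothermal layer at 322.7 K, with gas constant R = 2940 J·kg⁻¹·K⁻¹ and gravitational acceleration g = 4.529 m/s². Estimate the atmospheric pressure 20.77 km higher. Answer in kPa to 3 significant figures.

Scale height: H = RT/g = 2940 × 322.7 / 4.529 = 209480 m.
Barometric formula: P = P₀ exp(−z/H).
z/H = 20770/209480 = 0.099150; exp(−0.099150) = 0.90561.
P = 174 × 0.90561 = 157.58 kPa.

P ≈ 158 kPa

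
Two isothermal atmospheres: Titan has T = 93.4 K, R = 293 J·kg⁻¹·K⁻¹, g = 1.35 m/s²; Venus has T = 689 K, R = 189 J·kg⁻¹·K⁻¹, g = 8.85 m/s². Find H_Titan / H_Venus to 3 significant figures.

H = RT/g for each body.
H_Titan = 293 × 93.4 / 1.35 = 20271 m.
H_Venus = 189 × 689 / 8.85 = 14714 m.
H_Titan/H_Venus = 20271/14714 = 1.3777.

H_Titan/H_Venus ≈ 1.38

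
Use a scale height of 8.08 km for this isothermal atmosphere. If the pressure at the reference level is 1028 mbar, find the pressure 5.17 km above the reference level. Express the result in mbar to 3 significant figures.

P ≈ 542 mbar

Barometric formula: P = P₀ exp(−z/H).
z/H = 5170.0/8080.0 = 0.63985; exp(−0.63985) = 0.52737.
P = 1028 × 0.52737 = 542.14 mbar.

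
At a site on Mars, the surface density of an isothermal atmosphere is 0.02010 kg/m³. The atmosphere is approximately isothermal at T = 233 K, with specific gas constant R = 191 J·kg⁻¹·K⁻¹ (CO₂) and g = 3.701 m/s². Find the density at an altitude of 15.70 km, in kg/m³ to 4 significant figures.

ρ ≈ 0.005447 kg/m³

Scale height: H = RT/g = 191 × 233 / 3.701 = 12025 m.
In an isothermal atmosphere, density decays like pressure: ρ = ρ₀ exp(−z/H).
z/H = 15700/12025 = 1.3056; exp(−1.3056) = 0.27101.
ρ = 0.02010 × 0.27101 = 0.0054473 kg/m³.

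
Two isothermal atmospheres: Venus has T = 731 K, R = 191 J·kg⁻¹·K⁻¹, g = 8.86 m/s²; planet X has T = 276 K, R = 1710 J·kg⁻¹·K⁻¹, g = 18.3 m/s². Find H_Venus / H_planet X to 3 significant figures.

H = RT/g for each body.
H_Venus = 191 × 731 / 8.86 = 15759 m.
H_planet X = 1710 × 276 / 18.3 = 25790 m.
H_Venus/H_planet X = 15759/25790 = 0.61105.

H_Venus/H_planet X ≈ 0.611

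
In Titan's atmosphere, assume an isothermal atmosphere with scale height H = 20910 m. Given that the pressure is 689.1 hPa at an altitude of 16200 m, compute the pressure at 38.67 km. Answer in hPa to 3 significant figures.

Between two levels, P₂ = P₁ exp(−Δz/H) with Δz = z₂ − z₁.
Δz = 38670 − 16200 = 22470 m; Δz/H = 22470/20910 = 1.0746.
P₂ = 689.1 × exp(−1.0746) = 689.1 × 0.34143 = 235.28 hPa.

P ≈ 235 hPa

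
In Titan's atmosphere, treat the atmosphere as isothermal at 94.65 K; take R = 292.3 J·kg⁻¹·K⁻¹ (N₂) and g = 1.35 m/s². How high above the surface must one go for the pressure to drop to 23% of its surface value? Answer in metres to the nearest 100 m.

z ≈ 30100 m

Scale height: H = RT/g = 292.3 × 94.65 / 1.35 = 20493 m.
Set P/P₀ = exp(−z/H) = 0.23, so z = −H ln(0.23).
−ln(0.23) = 1.4697; z = 20493 × 1.4697 = 30119 m.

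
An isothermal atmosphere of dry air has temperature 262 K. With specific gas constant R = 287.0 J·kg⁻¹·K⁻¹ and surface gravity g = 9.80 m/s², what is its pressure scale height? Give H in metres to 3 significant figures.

H ≈ 7670 m

The scale height of an isothermal atmosphere is H = RT/g.
H = 287.0 × 262 / 9.80 = 75194/9.80 = 7672.9 m.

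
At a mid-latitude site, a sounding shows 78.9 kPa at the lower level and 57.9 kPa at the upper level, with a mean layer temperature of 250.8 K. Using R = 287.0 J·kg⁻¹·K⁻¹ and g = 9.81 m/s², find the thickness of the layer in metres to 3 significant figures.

Hypsometric equation: Δz = (R T̄/g) ln(P₁/P₂).
R T̄/g = 287.0 × 250.8 / 9.81 = 7337.4 m.
ln(78.9/57.9) = ln(1.3627) = 0.30947.
Δz = 7337.4 × 0.30947 = 2270.7 m.

Δz ≈ 2270 m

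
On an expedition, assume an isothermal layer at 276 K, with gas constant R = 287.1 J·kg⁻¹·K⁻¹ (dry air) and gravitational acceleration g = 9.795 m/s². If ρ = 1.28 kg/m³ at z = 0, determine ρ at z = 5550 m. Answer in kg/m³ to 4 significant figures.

ρ ≈ 0.6446 kg/m³

Scale height: H = RT/g = 287.1 × 276 / 9.795 = 8089.8 m.
In an isothermal atmosphere, density decays like pressure: ρ = ρ₀ exp(−z/H).
z/H = 5550.0/8089.8 = 0.68605; exp(−0.68605) = 0.50356.
ρ = 1.28 × 0.50356 = 0.64456 kg/m³.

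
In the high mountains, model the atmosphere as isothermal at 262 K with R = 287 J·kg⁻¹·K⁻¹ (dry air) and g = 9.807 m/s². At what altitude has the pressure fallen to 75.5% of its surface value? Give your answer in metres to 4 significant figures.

Scale height: H = RT/g = 287 × 262 / 9.807 = 7667.4 m.
Set P/P₀ = exp(−z/H) = 0.755, so z = −H ln(0.755).
−ln(0.755) = 0.28104; z = 7667.4 × 0.28104 = 2154.8 m.

z ≈ 2155 m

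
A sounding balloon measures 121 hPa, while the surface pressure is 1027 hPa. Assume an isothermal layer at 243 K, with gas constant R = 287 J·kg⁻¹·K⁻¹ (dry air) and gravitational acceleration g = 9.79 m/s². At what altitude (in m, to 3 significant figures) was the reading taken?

Scale height: H = RT/g = 287 × 243 / 9.79 = 7123.7 m.
Invert the barometric formula: z = H ln(P₀/P).
P₀/P = 1027/121 = 8.4876; ln(8.4876) = 2.1386.
z = 7123.7 × 2.1386 = 15235 m.

z ≈ 15200 m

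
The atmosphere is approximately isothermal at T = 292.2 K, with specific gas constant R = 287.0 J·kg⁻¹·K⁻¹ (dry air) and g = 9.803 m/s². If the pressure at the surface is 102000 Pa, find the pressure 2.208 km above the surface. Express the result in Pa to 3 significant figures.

Scale height: H = RT/g = 287.0 × 292.2 / 9.803 = 8554.7 m.
Barometric formula: P = P₀ exp(−z/H).
z/H = 2208.0/8554.7 = 0.25810; exp(−0.25810) = 0.77252.
P = 102000 × 0.77252 = 78797 Pa.

P ≈ 78800 Pa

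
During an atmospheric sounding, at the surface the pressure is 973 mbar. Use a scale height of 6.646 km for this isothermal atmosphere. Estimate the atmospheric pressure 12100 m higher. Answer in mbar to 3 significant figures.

P ≈ 158 mbar

Barometric formula: P = P₀ exp(−z/H).
z/H = 12100/6646.0 = 1.8206; exp(−1.8206) = 0.16193.
P = 973 × 0.16193 = 157.56 mbar.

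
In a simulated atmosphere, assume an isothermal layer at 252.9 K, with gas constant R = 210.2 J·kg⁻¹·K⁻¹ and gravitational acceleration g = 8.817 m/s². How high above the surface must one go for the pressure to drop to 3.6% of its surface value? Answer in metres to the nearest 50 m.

z ≈ 20050 m

Scale height: H = RT/g = 210.2 × 252.9 / 8.817 = 6029.2 m.
Set P/P₀ = exp(−z/H) = 0.036, so z = −H ln(0.036).
−ln(0.036) = 3.3242; z = 6029.2 × 3.3242 = 20042 m.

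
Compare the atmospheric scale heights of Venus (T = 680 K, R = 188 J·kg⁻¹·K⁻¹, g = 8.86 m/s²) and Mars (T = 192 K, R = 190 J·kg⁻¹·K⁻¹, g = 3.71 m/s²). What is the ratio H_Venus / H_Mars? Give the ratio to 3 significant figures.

H_Venus/H_Mars ≈ 1.47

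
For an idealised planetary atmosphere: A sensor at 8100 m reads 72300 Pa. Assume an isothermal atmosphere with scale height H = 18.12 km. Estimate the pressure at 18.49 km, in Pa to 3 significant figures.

P ≈ 40700 Pa

Between two levels, P₂ = P₁ exp(−Δz/H) with Δz = z₂ − z₁.
Δz = 18490 − 8100.0 = 10390 m; Δz/H = 10390/18120 = 0.57340.
P₂ = 72300 × exp(−0.57340) = 72300 × 0.56361 = 40749 Pa.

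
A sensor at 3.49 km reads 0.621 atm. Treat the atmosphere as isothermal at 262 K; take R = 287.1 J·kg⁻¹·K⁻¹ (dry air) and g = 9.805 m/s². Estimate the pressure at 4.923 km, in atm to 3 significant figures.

P ≈ 0.515 atm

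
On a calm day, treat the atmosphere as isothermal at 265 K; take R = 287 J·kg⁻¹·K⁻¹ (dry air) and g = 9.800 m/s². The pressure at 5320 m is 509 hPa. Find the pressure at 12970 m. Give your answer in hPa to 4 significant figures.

Scale height: H = RT/g = 287 × 265 / 9.800 = 7760.7 m.
Between two levels, P₂ = P₁ exp(−Δz/H) with Δz = z₂ − z₁.
Δz = 12970 − 5320.0 = 7650.0 m; Δz/H = 7650.0/7760.7 = 0.98574.
P₂ = 509 × exp(−0.98574) = 509 × 0.37316 = 189.94 hPa.

P ≈ 189.9 hPa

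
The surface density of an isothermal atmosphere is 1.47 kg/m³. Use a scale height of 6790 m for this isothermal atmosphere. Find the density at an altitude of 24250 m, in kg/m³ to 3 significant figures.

In an isothermal atmosphere, density decays like pressure: ρ = ρ₀ exp(−z/H).
z/H = 24250/6790.0 = 3.5714; exp(−3.5714) = 0.028116.
ρ = 1.47 × 0.028116 = 0.041331 kg/m³.

ρ ≈ 0.0413 kg/m³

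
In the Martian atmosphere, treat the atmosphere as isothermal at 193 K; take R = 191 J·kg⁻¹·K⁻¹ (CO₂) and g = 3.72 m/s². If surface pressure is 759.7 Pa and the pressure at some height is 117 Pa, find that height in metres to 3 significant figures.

z ≈ 18500 m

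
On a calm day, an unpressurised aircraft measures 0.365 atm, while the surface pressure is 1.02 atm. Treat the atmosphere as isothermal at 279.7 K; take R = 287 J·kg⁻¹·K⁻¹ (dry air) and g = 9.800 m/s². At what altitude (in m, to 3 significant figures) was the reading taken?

Scale height: H = RT/g = 287 × 279.7 / 9.800 = 8191.2 m.
Invert the barometric formula: z = H ln(P₀/P).
P₀/P = 1.02/0.365 = 2.7945; ln(2.7945) = 1.0277.
z = 8191.2 × 1.0277 = 8418.1 m.

z ≈ 8420 m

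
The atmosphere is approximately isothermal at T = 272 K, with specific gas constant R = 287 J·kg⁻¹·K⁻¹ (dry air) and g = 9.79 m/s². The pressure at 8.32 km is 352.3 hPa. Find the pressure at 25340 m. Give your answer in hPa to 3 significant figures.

P ≈ 41.7 hPa

Scale height: H = RT/g = 287 × 272 / 9.79 = 7973.9 m.
Between two levels, P₂ = P₁ exp(−Δz/H) with Δz = z₂ − z₁.
Δz = 25340 − 8320.0 = 17020 m; Δz/H = 17020/7973.9 = 2.1345.
P₂ = 352.3 × exp(−2.1345) = 352.3 × 0.11830 = 41.677 hPa.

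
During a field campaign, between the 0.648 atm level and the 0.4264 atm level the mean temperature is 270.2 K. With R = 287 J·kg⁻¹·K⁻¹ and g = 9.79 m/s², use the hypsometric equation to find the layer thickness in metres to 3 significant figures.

Δz ≈ 3320 m

Hypsometric equation: Δz = (R T̄/g) ln(P₁/P₂).
R T̄/g = 287 × 270.2 / 9.79 = 7921.1 m.
ln(0.648/0.4264) = ln(1.5197) = 0.41851.
Δz = 7921.1 × 0.41851 = 3315.1 m.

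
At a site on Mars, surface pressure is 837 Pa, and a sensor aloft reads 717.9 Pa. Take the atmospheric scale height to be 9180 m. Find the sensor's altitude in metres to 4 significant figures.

z ≈ 1409 m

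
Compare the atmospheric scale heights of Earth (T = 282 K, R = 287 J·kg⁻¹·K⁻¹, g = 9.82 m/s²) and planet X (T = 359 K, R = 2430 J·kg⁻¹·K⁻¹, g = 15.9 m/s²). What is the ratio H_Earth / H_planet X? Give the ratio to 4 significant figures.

H = RT/g for each body.
H_Earth = 287 × 282 / 9.82 = 8241.8 m.
H_planet X = 2430 × 359 / 15.9 = 54866 m.
H_Earth/H_planet X = 8241.8/54866 = 0.15022.

H_Earth/H_planet X ≈ 0.1502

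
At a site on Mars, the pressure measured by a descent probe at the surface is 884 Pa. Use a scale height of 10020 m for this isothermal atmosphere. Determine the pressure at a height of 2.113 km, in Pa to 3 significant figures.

Barometric formula: P = P₀ exp(−z/H).
z/H = 2113.0/10020 = 0.21088; exp(−0.21088) = 0.80987.
P = 884 × 0.80987 = 715.93 Pa.

P ≈ 716 Pa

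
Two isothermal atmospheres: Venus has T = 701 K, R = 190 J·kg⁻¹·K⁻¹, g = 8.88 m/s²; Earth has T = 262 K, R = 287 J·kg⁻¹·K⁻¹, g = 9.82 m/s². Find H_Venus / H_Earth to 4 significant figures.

H_Venus/H_Earth ≈ 1.959

H = RT/g for each body.
H_Venus = 190 × 701 / 8.88 = 14999 m.
H_Earth = 287 × 262 / 9.82 = 7657.2 m.
H_Venus/H_Earth = 14999/7657.2 = 1.9588.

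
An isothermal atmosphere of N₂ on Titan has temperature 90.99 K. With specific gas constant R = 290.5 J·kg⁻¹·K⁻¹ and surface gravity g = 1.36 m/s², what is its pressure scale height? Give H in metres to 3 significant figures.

H ≈ 19400 m

The scale height of an isothermal atmosphere is H = RT/g.
H = 290.5 × 90.99 / 1.36 = 26433/1.36 = 19436 m.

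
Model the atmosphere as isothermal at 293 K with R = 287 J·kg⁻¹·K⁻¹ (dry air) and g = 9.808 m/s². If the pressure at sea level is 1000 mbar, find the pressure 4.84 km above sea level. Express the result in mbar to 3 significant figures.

Scale height: H = RT/g = 287 × 293 / 9.808 = 8573.7 m.
Barometric formula: P = P₀ exp(−z/H).
z/H = 4840.0/8573.7 = 0.56452; exp(−0.56452) = 0.56863.
P = 1000 × 0.56863 = 568.63 mbar.

P ≈ 569 mbar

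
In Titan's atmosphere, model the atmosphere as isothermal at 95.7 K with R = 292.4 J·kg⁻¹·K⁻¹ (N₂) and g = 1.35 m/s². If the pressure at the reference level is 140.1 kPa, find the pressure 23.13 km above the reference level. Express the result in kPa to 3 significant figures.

Scale height: H = RT/g = 292.4 × 95.7 / 1.35 = 20728 m.
Barometric formula: P = P₀ exp(−z/H).
z/H = 23130/20728 = 1.1159; exp(−1.1159) = 0.32762.
P = 140.1 × 0.32762 = 45.900 kPa.

P ≈ 45.9 kPa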